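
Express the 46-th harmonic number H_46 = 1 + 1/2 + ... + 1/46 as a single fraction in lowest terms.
H_46 = 5943339269060627227/1345655451257488800

Direct summation: H_46 = 1 + 1/2 + ... + 1/46. The least common denominator is lcm(1, ..., 46) = 9419588158802421600; over this denominator the numerator is 9419588158802421600 + 4709794079401210800 + 3139862719600807200 + 2354897039700605400 + 1883917631760484320 + 1569931359800403600 + 1345655451257488800 + 1177448519850302700 + 1046620906533602400 + 941958815880242160 + 856326196254765600 + 784965679900201800 + 724583704523263200 + 672827725628744400 + 627972543920161440 + 588724259925151350 + 554093421106024800 + 523310453266801200 + 495767797831706400 + 470979407940121080 + 448551817085829600 + 428163098127382800 + 409547311252279200 + 392482839950100900 + 376783526352096864 + 362291852261631600 + 348873635511200800 + 336413862814372200 + 324813384786290400 + 313986271960080720 + 303857682542013600 + 294362129962575675 + 285442065418255200 + 277046710553012400 + 269131090251497760 + 261655226633400600 + 254583463751416800 + 247883898915853200 + 241527901507754400 + 235489703970060540 + 229746052653717600 + 224275908542914800 + 219060189739591200 + 214081549063691400 + 209324181306720480 + 204773655626139600 = 41603374883424390589, so H_46 = 41603374883424390589/9419588158802421600; reducing by gcd(41603374883424390589, 9419588158802421600) = 7 gives 5943339269060627227/1345655451257488800 ≈ 4.41669. (The PNT-adjacent estimate ln(46) + γ ≈ 4.40586 matches within O(1/n).)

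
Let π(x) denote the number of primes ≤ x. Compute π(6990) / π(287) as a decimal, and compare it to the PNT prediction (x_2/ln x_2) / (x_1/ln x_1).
π(6990)/π(287) = 898/61 ≈ 14.7213;  PNT prediction ≈ 15.5711.

π(287) = 61 and π(6990) = 898, so π(6990)/π(287) ≈ 14.7213. The PNT-predicted ratio is (6990/ln(6990)) / (287/ln(287)) ≈ 15.5711. The two agree to within a few percent, as expected.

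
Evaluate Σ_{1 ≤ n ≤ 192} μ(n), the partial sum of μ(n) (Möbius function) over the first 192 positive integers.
Σ_{n ≤ 192} μ(n) = -5

Compute μ(n) for each 1 ≤ n ≤ 192: μ(1) = 1, μ(2) = -1, μ(3) = -1, μ(4) = 0, μ(5) = -1, μ(6) = 1, μ(7) = -1, μ(8) = 0, μ(9) = 0, μ(10) = 1, μ(11) = -1, μ(12) = 0, μ(13) = -1, μ(14) = 1, μ(15) = 1, μ(16) = 0, μ(17) = -1, μ(18) = 0, μ(19) = -1, μ(20) = 0, μ(21) = 1, μ(22) = 1, μ(23) = -1, μ(24) = 0, μ(25) = 0, μ(26) = 1, μ(27) = 0, μ(28) = 0, μ(29) = -1, μ(30) = -1, μ(31) = -1, μ(32) = 0, μ(33) = 1, μ(34) = 1, μ(35) = 1, μ(36) = 0, μ(37) = -1, μ(38) = 1, μ(39) = 1, μ(40) = 0, μ(41) = -1, μ(42) = -1, μ(43) = -1, μ(44) = 0, μ(45) = 0, μ(46) = 1, μ(47) = -1, μ(48) = 0, μ(49) = 0, μ(50) = 0, μ(51) = 1, μ(52) = 0, μ(53) = -1, μ(54) = 0, μ(55) = 1, μ(56) = 0, μ(57) = 1, μ(58) = 1, μ(59) = -1, μ(60) = 0, μ(61) = -1, μ(62) = 1, μ(63) = 0, μ(64) = 0, μ(65) = 1, μ(66) = -1, μ(67) = -1, μ(68) = 0, μ(69) = 1, μ(70) = -1, μ(71) = -1, μ(72) = 0, μ(73) = -1, μ(74) = 1, μ(75) = 0, μ(76) = 0, μ(77) = 1, μ(78) = -1, μ(79) = -1, μ(80) = 0, μ(81) = 0, μ(82) = 1, μ(83) = -1, μ(84) = 0, μ(85) = 1, μ(86) = 1, μ(87) = 1, μ(88) = 0, μ(89) = -1, μ(90) = 0, μ(91) = 1, μ(92) = 0, μ(93) = 1, μ(94) = 1, μ(95) = 1, μ(96) = 0, μ(97) = -1, μ(98) = 0, μ(99) = 0, μ(100) = 0, μ(101) = -1, μ(102) = -1, μ(103) = -1, μ(104) = 0, μ(105) = -1, μ(106) = 1, μ(107) = -1, μ(108) = 0, μ(109) = -1, μ(110) = -1, μ(111) = 1, μ(112) = 0, μ(113) = -1, μ(114) = -1, μ(115) = 1, μ(116) = 0, μ(117) = 0, μ(118) = 1, μ(119) = 1, μ(120) = 0, μ(121) = 0, μ(122) = 1, μ(123) = 1, μ(124) = 0, μ(125) = 0, μ(126) = 0, μ(127) = -1, μ(128) = 0, μ(129) = 1, μ(130) = -1, μ(131) = -1, μ(132) = 0, μ(133) = 1, μ(134) = 1, μ(135) = 0, μ(136) = 0, μ(137) = -1, μ(138) = -1, μ(139) = -1, μ(140) = 0, μ(141) = 1, μ(142) = 1, μ(143) = 1, μ(144) = 0, μ(145) = 1, μ(146) = 1, μ(147) = 0, μ(148) = 0, μ(149) = -1, μ(150) = 0, μ(151) = -1, μ(152) = 0, μ(153) = 0, μ(154) = -1, μ(155) = 1, μ(156) = 0, μ(157) = -1, μ(158) = 1, μ(159) = 1, μ(160) = 0, μ(161) = 1, μ(162) = 0, μ(163) = -1, μ(164) = 0, μ(165) = -1, μ(166) = 1, μ(167) = -1, μ(168) = 0, μ(169) = 0, μ(170) = -1, μ(171) = 0, μ(172) = 0, μ(173) = -1, μ(174) = -1, μ(175) = 0, μ(176) = 0, μ(177) = 1, μ(178) = 1, μ(179) = -1, μ(180) = 0, μ(181) = -1, μ(182) = -1, μ(183) = 1, μ(184) = 0, μ(185) = 1, μ(186) = -1, μ(187) = 1, μ(188) = 0, μ(189) = 0, μ(190) = -1, μ(191) = -1, μ(192) = 0. Summing all 192 values: -5. (Mertens function M(x) = Σ_{n ≤ x} μ(n); on average M(x) should be small (PNT ⟺ M(x) = o(x)).)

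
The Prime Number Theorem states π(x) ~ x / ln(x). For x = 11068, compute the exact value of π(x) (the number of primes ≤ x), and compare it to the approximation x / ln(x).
π(11068) = 1340;  x/ln(x) ≈ 1188.60;  relative error ≈ 11.30%.

Directly count primes up to 11068: π(11068) = 1340. The PNT approximation gives 11068/ln(11068) ≈ 11068/9.31181 ≈ 1188.60. Relative error (π(x) − x/ln(x)) / π(x) ≈ 11.30%; the approximation is known to undercount slightly (Li(x) is a better estimate).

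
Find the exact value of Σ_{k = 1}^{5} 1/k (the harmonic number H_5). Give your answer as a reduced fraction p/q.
H_5 = 137/60

Direct summation: H_5 = 1 + 1/2 + ... + 1/5. The least common denominator is lcm(1, ..., 5) = 60; over this denominator the numerator is 60 + 30 + 20 + 15 + 12 = 137, so H_5 = 137/60 (already in lowest terms) ≈ 2.28333. (The PNT-adjacent estimate ln(5) + γ ≈ 2.18665 matches within O(1/n).)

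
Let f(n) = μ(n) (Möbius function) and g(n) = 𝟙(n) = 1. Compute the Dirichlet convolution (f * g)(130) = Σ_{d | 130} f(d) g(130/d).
(μ * 𝟙)(130) = 0

Divisors of 130: [1, 2, 5, 10, 13, 26, 65, 130]. For each d | 130:
  d = 1: μ(1) · 𝟙(130/1) = 1 · 1 = 1
  d = 2: μ(2) · 𝟙(130/2) = -1 · 1 = -1
  d = 5: μ(5) · 𝟙(130/5) = -1 · 1 = -1
  d = 10: μ(10) · 𝟙(130/10) = 1 · 1 = 1
  d = 13: μ(13) · 𝟙(130/13) = -1 · 1 = -1
  d = 26: μ(26) · 𝟙(130/26) = 1 · 1 = 1
  d = 65: μ(65) · 𝟙(130/65) = 1 · 1 = 1
  d = 130: μ(130) · 𝟙(130/130) = -1 · 1 = -1
Summing: (μ * 𝟙)(130) = 1 + -1 + -1 + 1 + -1 + 1 + 1 + -1 = 0.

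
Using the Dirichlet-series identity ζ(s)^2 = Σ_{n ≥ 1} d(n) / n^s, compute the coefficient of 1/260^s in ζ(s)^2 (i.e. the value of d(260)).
d(260) = 12

ζ(s)^2 = (Σ 1/m^s)(Σ 1/k^s). The coefficient of 1/n^s in the product is the number of ordered pairs (m, k) with mk = n, which equals d(n). For n = 260, divisors are [1, 2, 4, 5, 10, 13, 20, 26, 52, 65, 130, 260], so d(260) = 12.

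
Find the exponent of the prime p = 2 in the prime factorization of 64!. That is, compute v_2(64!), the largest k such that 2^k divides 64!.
v_2(64!) = 63

Legendre's formula: v_p(n!) = Σ_{k ≥ 1} ⌊n / p^k⌋. For p = 2, n = 64, the terms are:
  ⌊64/2^1⌋ = ⌊64/2⌋ = 32
  ⌊64/2^2⌋ = ⌊64/4⌋ = 16
  ⌊64/2^3⌋ = ⌊64/8⌋ = 8
  ⌊64/2^4⌋ = ⌊64/16⌋ = 4
  ⌊64/2^5⌋ = ⌊64/32⌋ = 2
  ⌊64/2^6⌋ = ⌊64/64⌋ = 1
(the next term ⌊64/2^7⌋ = 0, terminating the sum). Summing: v_2(64!) = 32 + 16 + 8 + 4 + 2 + 1 = 63.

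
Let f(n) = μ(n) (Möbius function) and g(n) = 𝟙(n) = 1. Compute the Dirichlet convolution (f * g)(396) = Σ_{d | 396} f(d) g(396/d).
(μ * 𝟙)(396) = 0

Divisors of 396: [1, 2, 3, 4, 6, 9, 11, 12, 18, 22, 33, 36, 44, 66, 99, 132, 198, 396]. For each d | 396:
  d = 1: μ(1) · 𝟙(396/1) = 1 · 1 = 1
  d = 2: μ(2) · 𝟙(396/2) = -1 · 1 = -1
  d = 3: μ(3) · 𝟙(396/3) = -1 · 1 = -1
  d = 4: μ(4) · 𝟙(396/4) = 0 · 1 = 0
  d = 6: μ(6) · 𝟙(396/6) = 1 · 1 = 1
  d = 9: μ(9) · 𝟙(396/9) = 0 · 1 = 0
  d = 11: μ(11) · 𝟙(396/11) = -1 · 1 = -1
  d = 12: μ(12) · 𝟙(396/12) = 0 · 1 = 0
  d = 18: μ(18) · 𝟙(396/18) = 0 · 1 = 0
  d = 22: μ(22) · 𝟙(396/22) = 1 · 1 = 1
  d = 33: μ(33) · 𝟙(396/33) = 1 · 1 = 1
  d = 36: μ(36) · 𝟙(396/36) = 0 · 1 = 0
  d = 44: μ(44) · 𝟙(396/44) = 0 · 1 = 0
  d = 66: μ(66) · 𝟙(396/66) = -1 · 1 = -1
  d = 99: μ(99) · 𝟙(396/99) = 0 · 1 = 0
  d = 132: μ(132) · 𝟙(396/132) = 0 · 1 = 0
  d = 198: μ(198) · 𝟙(396/198) = 0 · 1 = 0
  d = 396: μ(396) · 𝟙(396/396) = 0 · 1 = 0
Summing: (μ * 𝟙)(396) = 1 + -1 + -1 + 0 + 1 + 0 + -1 + 0 + 0 + 1 + 1 + 0 + 0 + -1 + 0 + 0 + 0 + 0 = 0.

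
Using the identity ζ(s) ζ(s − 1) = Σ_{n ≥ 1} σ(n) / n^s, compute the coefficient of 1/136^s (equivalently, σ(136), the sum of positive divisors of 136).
σ(136) = 270

In the product (Σ m^0/m^s)(Σ k / k^s) = Σ (Σ_{d | n} d) / n^s, the coefficient of 1/n^s is σ(n) = Σ_{d | n} d. For n = 136, divisors are [1, 2, 4, 8, 17, 34, 68, 136]; summing: σ(136) = 270.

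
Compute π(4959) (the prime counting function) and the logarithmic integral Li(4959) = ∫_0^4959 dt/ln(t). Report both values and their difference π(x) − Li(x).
π(4959) = 663;  Li(4959) ≈ 679.46;  π(x) − Li(x) ≈ -16.46.

Direct count of primes ≤ 4959 gives π(4959) = 663. Numerical evaluation of the logarithmic integral gives Li(4959) ≈ 679.46. The difference π(x) − Li(x) ≈ -16.46 is typically negative for small/moderate x (Li(x) overestimates), though Littlewood's theorem shows this sign changes infinitely often.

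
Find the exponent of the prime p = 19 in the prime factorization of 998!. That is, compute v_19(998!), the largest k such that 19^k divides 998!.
v_19(998!) = 54

Legendre's formula: v_p(n!) = Σ_{k ≥ 1} ⌊n / p^k⌋. For p = 19, n = 998, the terms are:
  ⌊998/19^1⌋ = ⌊998/19⌋ = 52
  ⌊998/19^2⌋ = ⌊998/361⌋ = 2
(the next term ⌊998/19^3⌋ = 0, terminating the sum). Summing: v_19(998!) = 52 + 2 = 54.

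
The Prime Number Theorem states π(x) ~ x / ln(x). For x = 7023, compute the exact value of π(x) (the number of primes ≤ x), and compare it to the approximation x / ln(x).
π(7023) = 903;  x/ln(x) ≈ 792.94;  relative error ≈ 12.19%.

Directly count primes up to 7023: π(7023) = 903. The PNT approximation gives 7023/ln(7023) ≈ 7023/8.85695 ≈ 792.94. Relative error (π(x) − x/ln(x)) / π(x) ≈ 12.19%; the approximation is known to undercount slightly (Li(x) is a better estimate).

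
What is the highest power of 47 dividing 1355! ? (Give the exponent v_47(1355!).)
v_47(1355!) = 28

Legendre's formula: v_p(n!) = Σ_{k ≥ 1} ⌊n / p^k⌋. For p = 47, n = 1355, the terms are:
  ⌊1355/47^1⌋ = ⌊1355/47⌋ = 28
(the next term ⌊1355/47^2⌋ = 0, terminating the sum). Summing: v_47(1355!) = 28 = 28.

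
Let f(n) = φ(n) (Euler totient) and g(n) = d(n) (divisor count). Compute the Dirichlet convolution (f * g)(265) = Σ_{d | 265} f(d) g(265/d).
(φ * d)(265) = 324

Divisors of 265: [1, 5, 53, 265]. For each d | 265:
  d = 1: φ(1) · d(265/1) = 1 · 4 = 4
  d = 5: φ(5) · d(265/5) = 4 · 2 = 8
  d = 53: φ(53) · d(265/53) = 52 · 2 = 104
  d = 265: φ(265) · d(265/265) = 208 · 1 = 208
Summing: (φ * d)(265) = 4 + 8 + 104 + 208 = 324.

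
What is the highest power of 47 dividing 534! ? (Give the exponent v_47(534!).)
v_47(534!) = 11

Legendre's formula: v_p(n!) = Σ_{k ≥ 1} ⌊n / p^k⌋. For p = 47, n = 534, the terms are:
  ⌊534/47^1⌋ = ⌊534/47⌋ = 11
(the next term ⌊534/47^2⌋ = 0, terminating the sum). Summing: v_47(534!) = 11 = 11.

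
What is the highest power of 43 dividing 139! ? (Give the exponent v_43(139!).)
v_43(139!) = 3

Legendre's formula: v_p(n!) = Σ_{k ≥ 1} ⌊n / p^k⌋. For p = 43, n = 139, the terms are:
  ⌊139/43^1⌋ = ⌊139/43⌋ = 3
(the next term ⌊139/43^2⌋ = 0, terminating the sum). Summing: v_43(139!) = 3 = 3.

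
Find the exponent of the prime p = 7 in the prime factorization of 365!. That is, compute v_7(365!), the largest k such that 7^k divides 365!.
v_7(365!) = 60

Legendre's formula: v_p(n!) = Σ_{k ≥ 1} ⌊n / p^k⌋. For p = 7, n = 365, the terms are:
  ⌊365/7^1⌋ = ⌊365/7⌋ = 52
  ⌊365/7^2⌋ = ⌊365/49⌋ = 7
  ⌊365/7^3⌋ = ⌊365/343⌋ = 1
(the next term ⌊365/7^4⌋ = 0, terminating the sum). Summing: v_7(365!) = 52 + 7 + 1 = 60.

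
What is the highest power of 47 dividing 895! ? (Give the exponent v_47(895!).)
v_47(895!) = 19

Legendre's formula: v_p(n!) = Σ_{k ≥ 1} ⌊n / p^k⌋. For p = 47, n = 895, the terms are:
  ⌊895/47^1⌋ = ⌊895/47⌋ = 19
(the next term ⌊895/47^2⌋ = 0, terminating the sum). Summing: v_47(895!) = 19 = 19.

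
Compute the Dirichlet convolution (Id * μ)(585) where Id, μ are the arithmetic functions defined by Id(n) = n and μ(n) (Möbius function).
(Id * μ)(585) = 288

Divisors of 585: [1, 3, 5, 9, 13, 15, 39, 45, 65, 117, 195, 585]. For each d | 585:
  d = 1: Id(1) · μ(585/1) = 1 · 0 = 0
  d = 3: Id(3) · μ(585/3) = 3 · -1 = -3
  d = 5: Id(5) · μ(585/5) = 5 · 0 = 0
  d = 9: Id(9) · μ(585/9) = 9 · 1 = 9
  d = 13: Id(13) · μ(585/13) = 13 · 0 = 0
  d = 15: Id(15) · μ(585/15) = 15 · 1 = 15
  d = 39: Id(39) · μ(585/39) = 39 · 1 = 39
  d = 45: Id(45) · μ(585/45) = 45 · -1 = -45
  d = 65: Id(65) · μ(585/65) = 65 · 0 = 0
  d = 117: Id(117) · μ(585/117) = 117 · -1 = -117
  d = 195: Id(195) · μ(585/195) = 195 · -1 = -195
  d = 585: Id(585) · μ(585/585) = 585 · 1 = 585
Summing: (Id * μ)(585) = 0 + -3 + 0 + 9 + 0 + 15 + 39 + -45 + 0 + -117 + -195 + 585 = 288.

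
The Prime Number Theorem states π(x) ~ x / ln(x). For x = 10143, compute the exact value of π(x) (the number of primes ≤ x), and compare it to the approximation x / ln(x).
π(10143) = 1245;  x/ln(x) ≈ 1099.57;  relative error ≈ 11.68%.

Directly count primes up to 10143: π(10143) = 1245. The PNT approximation gives 10143/ln(10143) ≈ 10143/9.22454 ≈ 1099.57. Relative error (π(x) − x/ln(x)) / π(x) ≈ 11.68%; the approximation is known to undercount slightly (Li(x) is a better estimate).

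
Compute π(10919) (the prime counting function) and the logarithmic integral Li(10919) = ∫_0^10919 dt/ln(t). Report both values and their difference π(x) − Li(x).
π(10919) = 1327;  Li(10919) ≈ 1345.44;  π(x) − Li(x) ≈ -18.44.

Direct count of primes ≤ 10919 gives π(10919) = 1327. Numerical evaluation of the logarithmic integral gives Li(10919) ≈ 1345.44. The difference π(x) − Li(x) ≈ -18.44 is typically negative for small/moderate x (Li(x) overestimates), though Littlewood's theorem shows this sign changes infinitely often.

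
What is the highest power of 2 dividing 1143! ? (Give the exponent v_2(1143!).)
v_2(1143!) = 1136

Legendre's formula: v_p(n!) = Σ_{k ≥ 1} ⌊n / p^k⌋. For p = 2, n = 1143, the terms are:
  ⌊1143/2^1⌋ = ⌊1143/2⌋ = 571
  ⌊1143/2^2⌋ = ⌊1143/4⌋ = 285
  ⌊1143/2^3⌋ = ⌊1143/8⌋ = 142
  ⌊1143/2^4⌋ = ⌊1143/16⌋ = 71
  ⌊1143/2^5⌋ = ⌊1143/32⌋ = 35
  ⌊1143/2^6⌋ = ⌊1143/64⌋ = 17
  ⌊1143/2^7⌋ = ⌊1143/128⌋ = 8
  ⌊1143/2^8⌋ = ⌊1143/256⌋ = 4
  ⌊1143/2^9⌋ = ⌊1143/512⌋ = 2
  ⌊1143/2^10⌋ = ⌊1143/1024⌋ = 1
(the next term ⌊1143/2^11⌋ = 0, terminating the sum). Summing: v_2(1143!) = 571 + 285 + 142 + 71 + 35 + 17 + 8 + 4 + 2 + 1 = 1136.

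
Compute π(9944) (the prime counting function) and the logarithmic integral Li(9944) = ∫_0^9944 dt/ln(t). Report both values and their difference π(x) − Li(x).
π(9944) = 1226;  Li(9944) ≈ 1240.06;  π(x) − Li(x) ≈ -14.06.

Direct count of primes ≤ 9944 gives π(9944) = 1226. Numerical evaluation of the logarithmic integral gives Li(9944) ≈ 1240.06. The difference π(x) − Li(x) ≈ -14.06 is typically negative for small/moderate x (Li(x) overestimates), though Littlewood's theorem shows this sign changes infinitely often.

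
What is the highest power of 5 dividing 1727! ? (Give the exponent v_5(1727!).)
v_5(1727!) = 429

Legendre's formula: v_p(n!) = Σ_{k ≥ 1} ⌊n / p^k⌋. For p = 5, n = 1727, the terms are:
  ⌊1727/5^1⌋ = ⌊1727/5⌋ = 345
  ⌊1727/5^2⌋ = ⌊1727/25⌋ = 69
  ⌊1727/5^3⌋ = ⌊1727/125⌋ = 13
  ⌊1727/5^4⌋ = ⌊1727/625⌋ = 2
(the next term ⌊1727/5^5⌋ = 0, terminating the sum). Summing: v_5(1727!) = 345 + 69 + 13 + 2 = 429.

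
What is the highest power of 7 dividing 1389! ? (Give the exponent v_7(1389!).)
v_7(1389!) = 230

Legendre's formula: v_p(n!) = Σ_{k ≥ 1} ⌊n / p^k⌋. For p = 7, n = 1389, the terms are:
  ⌊1389/7^1⌋ = ⌊1389/7⌋ = 198
  ⌊1389/7^2⌋ = ⌊1389/49⌋ = 28
  ⌊1389/7^3⌋ = ⌊1389/343⌋ = 4
(the next term ⌊1389/7^4⌋ = 0, terminating the sum). Summing: v_7(1389!) = 198 + 28 + 4 = 230.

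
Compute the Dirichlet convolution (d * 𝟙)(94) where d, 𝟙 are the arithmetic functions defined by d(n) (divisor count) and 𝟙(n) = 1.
(d * 𝟙)(94) = 9

Divisors of 94: [1, 2, 47, 94]. For each d | 94:
  d = 1: d(1) · 𝟙(94/1) = 1 · 1 = 1
  d = 2: d(2) · 𝟙(94/2) = 2 · 1 = 2
  d = 47: d(47) · 𝟙(94/47) = 2 · 1 = 2
  d = 94: d(94) · 𝟙(94/94) = 4 · 1 = 4
Summing: (d * 𝟙)(94) = 1 + 2 + 2 + 4 = 9.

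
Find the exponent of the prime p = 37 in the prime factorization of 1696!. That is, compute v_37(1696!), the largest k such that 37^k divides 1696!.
v_37(1696!) = 46

Legendre's formula: v_p(n!) = Σ_{k ≥ 1} ⌊n / p^k⌋. For p = 37, n = 1696, the terms are:
  ⌊1696/37^1⌋ = ⌊1696/37⌋ = 45
  ⌊1696/37^2⌋ = ⌊1696/1369⌋ = 1
(the next term ⌊1696/37^3⌋ = 0, terminating the sum). Summing: v_37(1696!) = 45 + 1 = 46.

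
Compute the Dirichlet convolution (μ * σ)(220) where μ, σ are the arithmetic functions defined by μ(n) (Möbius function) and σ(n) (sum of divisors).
(μ * σ)(220) = 220

Divisors of 220: [1, 2, 4, 5, 10, 11, 20, 22, 44, 55, 110, 220]. For each d | 220:
  d = 1: μ(1) · σ(220/1) = 1 · 504 = 504
  d = 2: μ(2) · σ(220/2) = -1 · 216 = -216
  d = 4: μ(4) · σ(220/4) = 0 · 72 = 0
  d = 5: μ(5) · σ(220/5) = -1 · 84 = -84
  d = 10: μ(10) · σ(220/10) = 1 · 36 = 36
  d = 11: μ(11) · σ(220/11) = -1 · 42 = -42
  d = 20: μ(20) · σ(220/20) = 0 · 12 = 0
  d = 22: μ(22) · σ(220/22) = 1 · 18 = 18
  d = 44: μ(44) · σ(220/44) = 0 · 6 = 0
  d = 55: μ(55) · σ(220/55) = 1 · 7 = 7
  d = 110: μ(110) · σ(220/110) = -1 · 3 = -3
  d = 220: μ(220) · σ(220/220) = 0 · 1 = 0
Summing: (μ * σ)(220) = 504 + -216 + 0 + -84 + 36 + -42 + 0 + 18 + 0 + 7 + -3 + 0 = 220.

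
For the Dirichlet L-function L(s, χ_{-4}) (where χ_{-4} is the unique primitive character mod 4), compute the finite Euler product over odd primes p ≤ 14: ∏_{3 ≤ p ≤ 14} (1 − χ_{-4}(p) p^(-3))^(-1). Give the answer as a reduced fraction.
∏ = 17910767875/18484721664

The odd primes p ≤ 14 are [3, 5, 7, 11, 13]. For each, χ(p) = 1 if p ≡ 1 mod 4, χ(p) = −1 if p ≡ 3 mod 4. Taking (1 − χ(p)/p^3)^(-1) = p^3/(p^3 − χ(p)): (1 − (-1)/3^3)^(-1) · (1 − (1)/5^3)^(-1) · (1 − (-1)/7^3)^(-1) · (1 − (-1)/11^3)^(-1) · (1 − (1)/13^3)^(-1) = 17910767875/18484721664.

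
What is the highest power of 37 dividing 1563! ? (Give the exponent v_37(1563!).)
v_37(1563!) = 43

Legendre's formula: v_p(n!) = Σ_{k ≥ 1} ⌊n / p^k⌋. For p = 37, n = 1563, the terms are:
  ⌊1563/37^1⌋ = ⌊1563/37⌋ = 42
  ⌊1563/37^2⌋ = ⌊1563/1369⌋ = 1
(the next term ⌊1563/37^3⌋ = 0, terminating the sum). Summing: v_37(1563!) = 42 + 1 = 43.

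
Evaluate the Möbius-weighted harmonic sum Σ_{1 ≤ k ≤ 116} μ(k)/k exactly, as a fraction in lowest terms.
Σ μ(k)/k = -11695632086357284237991577642263648122717789/451572209148822968402074375593480892761066957

Values of μ(k) for 1 ≤ k ≤ 116: μ(1) = 1, μ(2) = -1, μ(3) = -1, μ(5) = -1, μ(6) = 1, μ(7) = -1, μ(10) = 1, μ(11) = -1, μ(13) = -1, μ(14) = 1, μ(15) = 1, μ(17) = -1, μ(19) = -1, μ(21) = 1, μ(22) = 1, μ(23) = -1, μ(26) = 1, μ(29) = -1, μ(30) = -1, μ(31) = -1, μ(33) = 1, μ(34) = 1, μ(35) = 1, μ(37) = -1, μ(38) = 1, μ(39) = 1, μ(41) = -1, μ(42) = -1, μ(43) = -1, μ(46) = 1, μ(47) = -1, μ(51) = 1, μ(53) = -1, μ(55) = 1, μ(57) = 1, μ(58) = 1, μ(59) = -1, μ(61) = -1, μ(62) = 1, μ(65) = 1, μ(66) = -1, μ(67) = -1, μ(69) = 1, μ(70) = -1, μ(71) = -1, μ(73) = -1, μ(74) = 1, μ(77) = 1, μ(78) = -1, μ(79) = -1, μ(82) = 1, μ(83) = -1, μ(85) = 1, μ(86) = 1, μ(87) = 1, μ(89) = -1, μ(91) = 1, μ(93) = 1, μ(94) = 1, μ(95) = 1, μ(97) = -1, μ(101) = -1, μ(102) = -1, μ(103) = -1, μ(105) = -1, μ(106) = 1, μ(107) = -1, μ(109) = -1, μ(110) = -1, μ(111) = 1, μ(113) = -1, μ(114) = -1, μ(115) = 1, with μ = 0 on non-squarefree integers. Summing μ(k)/k for k where μ(k) ≠ 0 gives -11695632086357284237991577642263648122717789/451572209148822968402074375593480892761066957 ≈ -0.0259. (PNT ⟺ this sum → 0 as n → ∞.)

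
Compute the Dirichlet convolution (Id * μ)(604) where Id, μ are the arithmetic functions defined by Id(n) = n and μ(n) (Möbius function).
(Id * μ)(604) = 300

Divisors of 604: [1, 2, 4, 151, 302, 604]. For each d | 604:
  d = 1: Id(1) · μ(604/1) = 1 · 0 = 0
  d = 2: Id(2) · μ(604/2) = 2 · 1 = 2
  d = 4: Id(4) · μ(604/4) = 4 · -1 = -4
  d = 151: Id(151) · μ(604/151) = 151 · 0 = 0
  d = 302: Id(302) · μ(604/302) = 302 · -1 = -302
  d = 604: Id(604) · μ(604/604) = 604 · 1 = 604
Summing: (Id * μ)(604) = 0 + 2 + -4 + 0 + -302 + 604 = 300.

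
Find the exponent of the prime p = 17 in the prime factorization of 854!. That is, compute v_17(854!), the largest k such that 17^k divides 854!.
v_17(854!) = 52

Legendre's formula: v_p(n!) = Σ_{k ≥ 1} ⌊n / p^k⌋. For p = 17, n = 854, the terms are:
  ⌊854/17^1⌋ = ⌊854/17⌋ = 50
  ⌊854/17^2⌋ = ⌊854/289⌋ = 2
(the next term ⌊854/17^3⌋ = 0, terminating the sum). Summing: v_17(854!) = 50 + 2 = 52.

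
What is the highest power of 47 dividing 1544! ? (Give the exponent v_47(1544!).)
v_47(1544!) = 32

Legendre's formula: v_p(n!) = Σ_{k ≥ 1} ⌊n / p^k⌋. For p = 47, n = 1544, the terms are:
  ⌊1544/47^1⌋ = ⌊1544/47⌋ = 32
(the next term ⌊1544/47^2⌋ = 0, terminating the sum). Summing: v_47(1544!) = 32 = 32.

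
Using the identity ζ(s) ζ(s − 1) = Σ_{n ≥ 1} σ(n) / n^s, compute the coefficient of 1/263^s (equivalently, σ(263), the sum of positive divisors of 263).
σ(263) = 264

In the product (Σ m^0/m^s)(Σ k / k^s) = Σ (Σ_{d | n} d) / n^s, the coefficient of 1/n^s is σ(n) = Σ_{d | n} d. For n = 263, divisors are [1, 263]; summing: σ(263) = 264.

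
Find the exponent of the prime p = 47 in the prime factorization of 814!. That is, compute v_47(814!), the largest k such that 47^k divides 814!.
v_47(814!) = 17

Legendre's formula: v_p(n!) = Σ_{k ≥ 1} ⌊n / p^k⌋. For p = 47, n = 814, the terms are:
  ⌊814/47^1⌋ = ⌊814/47⌋ = 17
(the next term ⌊814/47^2⌋ = 0, terminating the sum). Summing: v_47(814!) = 17 = 17.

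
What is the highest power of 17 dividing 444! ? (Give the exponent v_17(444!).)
v_17(444!) = 27

Legendre's formula: v_p(n!) = Σ_{k ≥ 1} ⌊n / p^k⌋. For p = 17, n = 444, the terms are:
  ⌊444/17^1⌋ = ⌊444/17⌋ = 26
  ⌊444/17^2⌋ = ⌊444/289⌋ = 1
(the next term ⌊444/17^3⌋ = 0, terminating the sum). Summing: v_17(444!) = 26 + 1 = 27.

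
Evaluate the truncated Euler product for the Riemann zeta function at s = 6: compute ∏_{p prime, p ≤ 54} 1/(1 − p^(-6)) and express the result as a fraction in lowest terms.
∏ = 16399916697843255011967930971578711261087839227653922144798329822985430357794635/16120340632419383592544649060829667066167081196619966516987203957241678930116608

The primes p ≤ 54 are [2, 3, 5, 7, 11, 13, 17, 19, 23, 29, 31, 37, 41, 43, 47, 53]. For each prime, (1 − 1/p^6)^(-1) = p^6 / (p^6 − 1). The product is (1 − 1/2^6)^(-1), (1 − 1/3^6)^(-1), (1 − 1/5^6)^(-1), (1 − 1/7^6)^(-1), (1 − 1/11^6)^(-1), (1 − 1/13^6)^(-1), (1 − 1/17^6)^(-1), (1 − 1/19^6)^(-1), (1 − 1/23^6)^(-1), (1 − 1/29^6)^(-1), (1 − 1/31^6)^(-1), (1 − 1/37^6)^(-1), (1 − 1/41^6)^(-1), (1 − 1/43^6)^(-1), (1 − 1/47^6)^(-1), (1 − 1/53^6)^(-1) = ∏ p^6 / (p^6 − 1) = 16399916697843255011967930971578711261087839227653922144798329822985430357794635/16120340632419383592544649060829667066167081196619966516987203957241678930116608.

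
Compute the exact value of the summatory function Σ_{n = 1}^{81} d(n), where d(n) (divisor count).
Σ_{n ≤ 81} d(n) = 373

Compute d(n) for each 1 ≤ n ≤ 81: d(1) = 1, d(2) = 2, d(3) = 2, d(4) = 3, d(5) = 2, d(6) = 4, d(7) = 2, d(8) = 4, d(9) = 3, d(10) = 4, d(11) = 2, d(12) = 6, d(13) = 2, d(14) = 4, d(15) = 4, d(16) = 5, d(17) = 2, d(18) = 6, d(19) = 2, d(20) = 6, d(21) = 4, d(22) = 4, d(23) = 2, d(24) = 8, d(25) = 3, d(26) = 4, d(27) = 4, d(28) = 6, d(29) = 2, d(30) = 8, d(31) = 2, d(32) = 6, d(33) = 4, d(34) = 4, d(35) = 4, d(36) = 9, d(37) = 2, d(38) = 4, d(39) = 4, d(40) = 8, d(41) = 2, d(42) = 8, d(43) = 2, d(44) = 6, d(45) = 6, d(46) = 4, d(47) = 2, d(48) = 10, d(49) = 3, d(50) = 6, d(51) = 4, d(52) = 6, d(53) = 2, d(54) = 8, d(55) = 4, d(56) = 8, d(57) = 4, d(58) = 4, d(59) = 2, d(60) = 12, d(61) = 2, d(62) = 4, d(63) = 6, d(64) = 7, d(65) = 4, d(66) = 8, d(67) = 2, d(68) = 6, d(69) = 4, d(70) = 8, d(71) = 2, d(72) = 12, d(73) = 2, d(74) = 4, d(75) = 6, d(76) = 6, d(77) = 4, d(78) = 8, d(79) = 2, d(80) = 10, d(81) = 5. Summing all 81 values: 373. (Dirichlet's divisor formula: Σ_{n ≤ x} d(n) = x ln(x) + (2γ − 1) x + O(√x). For x = 81, the asymptotic estimate is ≈ 368.46.)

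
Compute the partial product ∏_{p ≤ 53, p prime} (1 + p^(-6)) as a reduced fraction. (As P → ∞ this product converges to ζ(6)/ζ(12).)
∏ = 360549358903447598496102606972302575686854635195266223026920975630213276302501208168000000/354490140797970318435085924328566932610522860437094896232244152761372626351680260596056897

The primes p ≤ 53 are [2, 3, 5, 7, 11, 13, 17, 19, 23, 29, 31, 37, 41, 43, 47, 53]. For each, (1 + 1/p^6) = (p^6 + 1)/p^6. Multiplying these fractions over p ∈ [2, 3, 5, 7, 11, 13, 17, 19, 23, 29, 31, 37, 41, 43, 47, 53] gives 360549358903447598496102606972302575686854635195266223026920975630213276302501208168000000/354490140797970318435085924328566932610522860437094896232244152761372626351680260596056897. (In the limit P → ∞ this tends to ζ(6)/ζ(12).)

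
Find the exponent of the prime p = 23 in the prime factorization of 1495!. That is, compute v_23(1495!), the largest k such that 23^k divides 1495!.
v_23(1495!) = 67

Legendre's formula: v_p(n!) = Σ_{k ≥ 1} ⌊n / p^k⌋. For p = 23, n = 1495, the terms are:
  ⌊1495/23^1⌋ = ⌊1495/23⌋ = 65
  ⌊1495/23^2⌋ = ⌊1495/529⌋ = 2
(the next term ⌊1495/23^3⌋ = 0, terminating the sum). Summing: v_23(1495!) = 65 + 2 = 67.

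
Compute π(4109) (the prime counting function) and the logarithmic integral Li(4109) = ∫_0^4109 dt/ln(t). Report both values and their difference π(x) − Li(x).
π(4109) = 565;  Li(4109) ≈ 578.49;  π(x) − Li(x) ≈ -13.49.

Direct count of primes ≤ 4109 gives π(4109) = 565. Numerical evaluation of the logarithmic integral gives Li(4109) ≈ 578.49. The difference π(x) − Li(x) ≈ -13.49 is typically negative for small/moderate x (Li(x) overestimates), though Littlewood's theorem shows this sign changes infinitely often.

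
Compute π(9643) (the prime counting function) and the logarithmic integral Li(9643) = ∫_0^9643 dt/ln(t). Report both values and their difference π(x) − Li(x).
π(9643) = 1191;  Li(9643) ≈ 1207.30;  π(x) − Li(x) ≈ -16.30.

Direct count of primes ≤ 9643 gives π(9643) = 1191. Numerical evaluation of the logarithmic integral gives Li(9643) ≈ 1207.30. The difference π(x) − Li(x) ≈ -16.30 is typically negative for small/moderate x (Li(x) overestimates), though Littlewood's theorem shows this sign changes infinitely often.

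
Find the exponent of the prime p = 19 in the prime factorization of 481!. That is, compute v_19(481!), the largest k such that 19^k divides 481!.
v_19(481!) = 26

Legendre's formula: v_p(n!) = Σ_{k ≥ 1} ⌊n / p^k⌋. For p = 19, n = 481, the terms are:
  ⌊481/19^1⌋ = ⌊481/19⌋ = 25
  ⌊481/19^2⌋ = ⌊481/361⌋ = 1
(the next term ⌊481/19^3⌋ = 0, terminating the sum). Summing: v_19(481!) = 25 + 1 = 26.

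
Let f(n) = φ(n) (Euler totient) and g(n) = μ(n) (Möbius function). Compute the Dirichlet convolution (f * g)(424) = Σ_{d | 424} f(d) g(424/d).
(φ * μ)(424) = 102

Divisors of 424: [1, 2, 4, 8, 53, 106, 212, 424]. For each d | 424:
  d = 1: φ(1) · μ(424/1) = 1 · 0 = 0
  d = 2: φ(2) · μ(424/2) = 1 · 0 = 0
  d = 4: φ(4) · μ(424/4) = 2 · 1 = 2
  d = 8: φ(8) · μ(424/8) = 4 · -1 = -4
  d = 53: φ(53) · μ(424/53) = 52 · 0 = 0
  d = 106: φ(106) · μ(424/106) = 52 · 0 = 0
  d = 212: φ(212) · μ(424/212) = 104 · -1 = -104
  d = 424: φ(424) · μ(424/424) = 208 · 1 = 208
Summing: (φ * μ)(424) = 0 + 0 + 2 + -4 + 0 + 0 + -104 + 208 = 102.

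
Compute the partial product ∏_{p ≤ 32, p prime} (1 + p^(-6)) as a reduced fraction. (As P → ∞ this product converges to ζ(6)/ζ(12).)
∏ = 27817995139941732182652708678753385001734002671757520/27350499395438163022926501194256392285250955967934357

The primes p ≤ 32 are [2, 3, 5, 7, 11, 13, 17, 19, 23, 29, 31]. For each, (1 + 1/p^6) = (p^6 + 1)/p^6. Multiplying these fractions over p ∈ [2, 3, 5, 7, 11, 13, 17, 19, 23, 29, 31] gives 27817995139941732182652708678753385001734002671757520/27350499395438163022926501194256392285250955967934357. (In the limit P → ∞ this tends to ζ(6)/ζ(12).)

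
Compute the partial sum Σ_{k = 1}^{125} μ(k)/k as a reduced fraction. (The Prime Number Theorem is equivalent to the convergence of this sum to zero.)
Σ μ(k)/k = 23090940688334333795050585396213953208427071/3161005464041760778814520629154366249327468699

Values of μ(k) for 1 ≤ k ≤ 125: μ(1) = 1, μ(2) = -1, μ(3) = -1, μ(5) = -1, μ(6) = 1, μ(7) = -1, μ(10) = 1, μ(11) = -1, μ(13) = -1, μ(14) = 1, μ(15) = 1, μ(17) = -1, μ(19) = -1, μ(21) = 1, μ(22) = 1, μ(23) = -1, μ(26) = 1, μ(29) = -1, μ(30) = -1, μ(31) = -1, μ(33) = 1, μ(34) = 1, μ(35) = 1, μ(37) = -1, μ(38) = 1, μ(39) = 1, μ(41) = -1, μ(42) = -1, μ(43) = -1, μ(46) = 1, μ(47) = -1, μ(51) = 1, μ(53) = -1, μ(55) = 1, μ(57) = 1, μ(58) = 1, μ(59) = -1, μ(61) = -1, μ(62) = 1, μ(65) = 1, μ(66) = -1, μ(67) = -1, μ(69) = 1, μ(70) = -1, μ(71) = -1, μ(73) = -1, μ(74) = 1, μ(77) = 1, μ(78) = -1, μ(79) = -1, μ(82) = 1, μ(83) = -1, μ(85) = 1, μ(86) = 1, μ(87) = 1, μ(89) = -1, μ(91) = 1, μ(93) = 1, μ(94) = 1, μ(95) = 1, μ(97) = -1, μ(101) = -1, μ(102) = -1, μ(103) = -1, μ(105) = -1, μ(106) = 1, μ(107) = -1, μ(109) = -1, μ(110) = -1, μ(111) = 1, μ(113) = -1, μ(114) = -1, μ(115) = 1, μ(118) = 1, μ(119) = 1, μ(122) = 1, μ(123) = 1, with μ = 0 on non-squarefree integers. Summing μ(k)/k for k where μ(k) ≠ 0 gives 23090940688334333795050585396213953208427071/3161005464041760778814520629154366249327468699 ≈ 0.0073. (PNT ⟺ this sum → 0 as n → ∞.)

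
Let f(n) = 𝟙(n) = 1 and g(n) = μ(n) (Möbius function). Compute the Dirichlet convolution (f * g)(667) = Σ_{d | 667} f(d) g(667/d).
(𝟙 * μ)(667) = 0

Divisors of 667: [1, 23, 29, 667]. For each d | 667:
  d = 1: 𝟙(1) · μ(667/1) = 1 · 1 = 1
  d = 23: 𝟙(23) · μ(667/23) = 1 · -1 = -1
  d = 29: 𝟙(29) · μ(667/29) = 1 · -1 = -1
  d = 667: 𝟙(667) · μ(667/667) = 1 · 1 = 1
Summing: (𝟙 * μ)(667) = 1 + -1 + -1 + 1 = 0.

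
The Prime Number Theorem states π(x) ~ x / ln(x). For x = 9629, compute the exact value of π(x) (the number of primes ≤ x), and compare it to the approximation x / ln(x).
π(9629) = 1189;  x/ln(x) ≈ 1049.76;  relative error ≈ 11.71%.

Directly count primes up to 9629: π(9629) = 1189. The PNT approximation gives 9629/ln(9629) ≈ 9629/9.17253 ≈ 1049.76. Relative error (π(x) − x/ln(x)) / π(x) ≈ 11.71%; the approximation is known to undercount slightly (Li(x) is a better estimate).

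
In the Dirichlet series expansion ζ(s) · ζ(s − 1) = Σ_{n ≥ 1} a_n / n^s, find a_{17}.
σ(17) = 18

In the product (Σ m^0/m^s)(Σ k / k^s) = Σ (Σ_{d | n} d) / n^s, the coefficient of 1/n^s is σ(n) = Σ_{d | n} d. For n = 17, divisors are [1, 17]; summing: σ(17) = 18.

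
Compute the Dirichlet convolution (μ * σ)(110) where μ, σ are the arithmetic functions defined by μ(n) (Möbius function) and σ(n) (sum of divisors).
(μ * σ)(110) = 110

Divisors of 110: [1, 2, 5, 10, 11, 22, 55, 110]. For each d | 110:
  d = 1: μ(1) · σ(110/1) = 1 · 216 = 216
  d = 2: μ(2) · σ(110/2) = -1 · 72 = -72
  d = 5: μ(5) · σ(110/5) = -1 · 36 = -36
  d = 10: μ(10) · σ(110/10) = 1 · 12 = 12
  d = 11: μ(11) · σ(110/11) = -1 · 18 = -18
  d = 22: μ(22) · σ(110/22) = 1 · 6 = 6
  d = 55: μ(55) · σ(110/55) = 1 · 3 = 3
  d = 110: μ(110) · σ(110/110) = -1 · 1 = -1
Summing: (μ * σ)(110) = 216 + -72 + -36 + 12 + -18 + 6 + 3 + -1 = 110.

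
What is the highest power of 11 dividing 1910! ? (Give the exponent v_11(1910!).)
v_11(1910!) = 189

Legendre's formula: v_p(n!) = Σ_{k ≥ 1} ⌊n / p^k⌋. For p = 11, n = 1910, the terms are:
  ⌊1910/11^1⌋ = ⌊1910/11⌋ = 173
  ⌊1910/11^2⌋ = ⌊1910/121⌋ = 15
  ⌊1910/11^3⌋ = ⌊1910/1331⌋ = 1
(the next term ⌊1910/11^4⌋ = 0, terminating the sum). Summing: v_11(1910!) = 173 + 15 + 1 = 189.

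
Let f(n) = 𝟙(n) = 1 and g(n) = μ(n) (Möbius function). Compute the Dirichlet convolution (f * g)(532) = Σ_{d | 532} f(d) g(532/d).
(𝟙 * μ)(532) = 0

Divisors of 532: [1, 2, 4, 7, 14, 19, 28, 38, 76, 133, 266, 532]. For each d | 532:
  d = 1: 𝟙(1) · μ(532/1) = 1 · 0 = 0
  d = 2: 𝟙(2) · μ(532/2) = 1 · -1 = -1
  d = 4: 𝟙(4) · μ(532/4) = 1 · 1 = 1
  d = 7: 𝟙(7) · μ(532/7) = 1 · 0 = 0
  d = 14: 𝟙(14) · μ(532/14) = 1 · 1 = 1
  d = 19: 𝟙(19) · μ(532/19) = 1 · 0 = 0
  d = 28: 𝟙(28) · μ(532/28) = 1 · -1 = -1
  d = 38: 𝟙(38) · μ(532/38) = 1 · 1 = 1
  d = 76: 𝟙(76) · μ(532/76) = 1 · -1 = -1
  d = 133: 𝟙(133) · μ(532/133) = 1 · 0 = 0
  d = 266: 𝟙(266) · μ(532/266) = 1 · -1 = -1
  d = 532: 𝟙(532) · μ(532/532) = 1 · 1 = 1
Summing: (𝟙 * μ)(532) = 0 + -1 + 1 + 0 + 1 + 0 + -1 + 1 + -1 + 0 + -1 + 1 = 0.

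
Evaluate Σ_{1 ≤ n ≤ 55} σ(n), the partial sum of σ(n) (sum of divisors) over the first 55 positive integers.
Σ_{n ≤ 55} σ(n) = 2496

Compute σ(n) for each 1 ≤ n ≤ 55: σ(1) = 1, σ(2) = 3, σ(3) = 4, σ(4) = 7, σ(5) = 6, σ(6) = 12, σ(7) = 8, σ(8) = 15, σ(9) = 13, σ(10) = 18, σ(11) = 12, σ(12) = 28, σ(13) = 14, σ(14) = 24, σ(15) = 24, σ(16) = 31, σ(17) = 18, σ(18) = 39, σ(19) = 20, σ(20) = 42, σ(21) = 32, σ(22) = 36, σ(23) = 24, σ(24) = 60, σ(25) = 31, σ(26) = 42, σ(27) = 40, σ(28) = 56, σ(29) = 30, σ(30) = 72, σ(31) = 32, σ(32) = 63, σ(33) = 48, σ(34) = 54, σ(35) = 48, σ(36) = 91, σ(37) = 38, σ(38) = 60, σ(39) = 56, σ(40) = 90, σ(41) = 42, σ(42) = 96, σ(43) = 44, σ(44) = 84, σ(45) = 78, σ(46) = 72, σ(47) = 48, σ(48) = 124, σ(49) = 57, σ(50) = 93, σ(51) = 72, σ(52) = 98, σ(53) = 54, σ(54) = 120, σ(55) = 72. Summing all 55 values: 2496. (Average order: Σ_{n ≤ x} σ(n) ~ (π²/12) x². For x = 55, (π²/12)·55² ≈ 2487.96.)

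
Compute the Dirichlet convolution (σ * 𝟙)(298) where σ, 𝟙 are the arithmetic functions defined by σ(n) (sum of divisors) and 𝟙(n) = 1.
(σ * 𝟙)(298) = 604

Divisors of 298: [1, 2, 149, 298]. For each d | 298:
  d = 1: σ(1) · 𝟙(298/1) = 1 · 1 = 1
  d = 2: σ(2) · 𝟙(298/2) = 3 · 1 = 3
  d = 149: σ(149) · 𝟙(298/149) = 150 · 1 = 150
  d = 298: σ(298) · 𝟙(298/298) = 450 · 1 = 450
Summing: (σ * 𝟙)(298) = 1 + 3 + 150 + 450 = 604.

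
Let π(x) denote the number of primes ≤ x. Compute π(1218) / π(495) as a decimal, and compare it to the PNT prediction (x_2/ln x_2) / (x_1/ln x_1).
π(1218)/π(495) = 199/94 ≈ 2.1170;  PNT prediction ≈ 2.1488.

π(495) = 94 and π(1218) = 199, so π(1218)/π(495) ≈ 2.1170. The PNT-predicted ratio is (1218/ln(1218)) / (495/ln(495)) ≈ 2.1488. The two agree to within a few percent, as expected.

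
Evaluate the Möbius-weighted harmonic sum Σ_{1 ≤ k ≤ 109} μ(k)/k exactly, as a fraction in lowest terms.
Σ μ(k)/k = -112507215014412420639528093186025954164982/6660357067091784194720860996953995468452315

Values of μ(k) for 1 ≤ k ≤ 109: μ(1) = 1, μ(2) = -1, μ(3) = -1, μ(5) = -1, μ(6) = 1, μ(7) = -1, μ(10) = 1, μ(11) = -1, μ(13) = -1, μ(14) = 1, μ(15) = 1, μ(17) = -1, μ(19) = -1, μ(21) = 1, μ(22) = 1, μ(23) = -1, μ(26) = 1, μ(29) = -1, μ(30) = -1, μ(31) = -1, μ(33) = 1, μ(34) = 1, μ(35) = 1, μ(37) = -1, μ(38) = 1, μ(39) = 1, μ(41) = -1, μ(42) = -1, μ(43) = -1, μ(46) = 1, μ(47) = -1, μ(51) = 1, μ(53) = -1, μ(55) = 1, μ(57) = 1, μ(58) = 1, μ(59) = -1, μ(61) = -1, μ(62) = 1, μ(65) = 1, μ(66) = -1, μ(67) = -1, μ(69) = 1, μ(70) = -1, μ(71) = -1, μ(73) = -1, μ(74) = 1, μ(77) = 1, μ(78) = -1, μ(79) = -1, μ(82) = 1, μ(83) = -1, μ(85) = 1, μ(86) = 1, μ(87) = 1, μ(89) = -1, μ(91) = 1, μ(93) = 1, μ(94) = 1, μ(95) = 1, μ(97) = -1, μ(101) = -1, μ(102) = -1, μ(103) = -1, μ(105) = -1, μ(106) = 1, μ(107) = -1, μ(109) = -1, with μ = 0 on non-squarefree integers. Summing μ(k)/k for k where μ(k) ≠ 0 gives -112507215014412420639528093186025954164982/6660357067091784194720860996953995468452315 ≈ -0.0169. (PNT ⟺ this sum → 0 as n → ∞.)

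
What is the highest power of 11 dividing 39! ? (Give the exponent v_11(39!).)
v_11(39!) = 3

Legendre's formula: v_p(n!) = Σ_{k ≥ 1} ⌊n / p^k⌋. For p = 11, n = 39, the terms are:
  ⌊39/11^1⌋ = ⌊39/11⌋ = 3
(the next term ⌊39/11^2⌋ = 0, terminating the sum). Summing: v_11(39!) = 3 = 3.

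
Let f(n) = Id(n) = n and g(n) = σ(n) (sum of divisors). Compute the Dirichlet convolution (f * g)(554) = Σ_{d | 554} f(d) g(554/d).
(Id * σ)(554) = 2775

Divisors of 554: [1, 2, 277, 554]. For each d | 554:
  d = 1: Id(1) · σ(554/1) = 1 · 834 = 834
  d = 2: Id(2) · σ(554/2) = 2 · 278 = 556
  d = 277: Id(277) · σ(554/277) = 277 · 3 = 831
  d = 554: Id(554) · σ(554/554) = 554 · 1 = 554
Summing: (Id * σ)(554) = 834 + 556 + 831 + 554 = 2775.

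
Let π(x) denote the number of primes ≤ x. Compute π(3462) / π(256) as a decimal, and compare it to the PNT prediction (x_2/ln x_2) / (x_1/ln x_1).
π(3462)/π(256) = 484/54 ≈ 8.9630;  PNT prediction ≈ 9.2017.

π(256) = 54 and π(3462) = 484, so π(3462)/π(256) ≈ 8.9630. The PNT-predicted ratio is (3462/ln(3462)) / (256/ln(256)) ≈ 9.2017. The two agree to within a few percent, as expected.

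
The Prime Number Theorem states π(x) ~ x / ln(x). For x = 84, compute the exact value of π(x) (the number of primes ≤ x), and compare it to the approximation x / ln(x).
π(84) = 23;  x/ln(x) ≈ 18.96;  relative error ≈ 17.57%.

Directly count primes up to 84: π(84) = 23. The PNT approximation gives 84/ln(84) ≈ 84/4.43082 ≈ 18.96. Relative error (π(x) − x/ln(x)) / π(x) ≈ 17.57%; the approximation is known to undercount slightly (Li(x) is a better estimate).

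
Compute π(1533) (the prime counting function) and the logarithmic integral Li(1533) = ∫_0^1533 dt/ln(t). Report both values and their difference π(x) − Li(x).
π(1533) = 242;  Li(1533) ≈ 252.32;  π(x) − Li(x) ≈ -10.32.

Direct count of primes ≤ 1533 gives π(1533) = 242. Numerical evaluation of the logarithmic integral gives Li(1533) ≈ 252.32. The difference π(x) − Li(x) ≈ -10.32 is typically negative for small/moderate x (Li(x) overestimates), though Littlewood's theorem shows this sign changes infinitely often.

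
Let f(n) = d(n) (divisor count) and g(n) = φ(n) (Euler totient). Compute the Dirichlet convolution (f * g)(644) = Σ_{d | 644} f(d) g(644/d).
(d * φ)(644) = 1344

Divisors of 644: [1, 2, 4, 7, 14, 23, 28, 46, 92, 161, 322, 644]. For each d | 644:
  d = 1: d(1) · φ(644/1) = 1 · 264 = 264
  d = 2: d(2) · φ(644/2) = 2 · 132 = 264
  d = 4: d(4) · φ(644/4) = 3 · 132 = 396
  d = 7: d(7) · φ(644/7) = 2 · 44 = 88
  d = 14: d(14) · φ(644/14) = 4 · 22 = 88
  d = 23: d(23) · φ(644/23) = 2 · 12 = 24
  d = 28: d(28) · φ(644/28) = 6 · 22 = 132
  d = 46: d(46) · φ(644/46) = 4 · 6 = 24
  d = 92: d(92) · φ(644/92) = 6 · 6 = 36
  d = 161: d(161) · φ(644/161) = 4 · 2 = 8
  d = 322: d(322) · φ(644/322) = 8 · 1 = 8
  d = 644: d(644) · φ(644/644) = 12 · 1 = 12
Summing: (d * φ)(644) = 264 + 264 + 396 + 88 + 88 + 24 + 132 + 24 + 36 + 8 + 8 + 12 = 1344.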